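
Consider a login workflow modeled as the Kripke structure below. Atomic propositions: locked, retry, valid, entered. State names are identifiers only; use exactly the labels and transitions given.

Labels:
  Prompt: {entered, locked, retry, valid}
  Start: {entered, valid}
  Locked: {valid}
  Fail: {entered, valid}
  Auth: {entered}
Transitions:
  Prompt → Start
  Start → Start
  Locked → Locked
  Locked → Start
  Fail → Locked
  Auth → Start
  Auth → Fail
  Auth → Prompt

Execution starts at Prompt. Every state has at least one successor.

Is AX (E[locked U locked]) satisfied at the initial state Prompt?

No

States satisfying E[locked U locked]: {Prompt}.
States satisfying AX (E[locked U locked]): ∅.
Prompt ∉ Sat(AX (E[locked U locked])).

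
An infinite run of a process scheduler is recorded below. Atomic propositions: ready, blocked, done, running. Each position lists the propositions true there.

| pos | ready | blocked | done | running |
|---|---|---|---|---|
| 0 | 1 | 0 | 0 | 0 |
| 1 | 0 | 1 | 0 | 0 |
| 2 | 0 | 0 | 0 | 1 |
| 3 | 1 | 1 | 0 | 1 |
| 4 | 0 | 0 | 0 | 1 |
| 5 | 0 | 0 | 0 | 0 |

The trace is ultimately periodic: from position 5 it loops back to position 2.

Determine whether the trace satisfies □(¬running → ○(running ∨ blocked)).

Yes

¬running → ○(running ∨ blocked) holds at every position 0..5, and those are all positions ever visited, so □(¬running → ○(running ∨ blocked)) holds.
Positions where ¬running holds: 0, 1, 5.
Check ○(running ∨ blocked) at each: 0→ok, 1→ok, 5→ok.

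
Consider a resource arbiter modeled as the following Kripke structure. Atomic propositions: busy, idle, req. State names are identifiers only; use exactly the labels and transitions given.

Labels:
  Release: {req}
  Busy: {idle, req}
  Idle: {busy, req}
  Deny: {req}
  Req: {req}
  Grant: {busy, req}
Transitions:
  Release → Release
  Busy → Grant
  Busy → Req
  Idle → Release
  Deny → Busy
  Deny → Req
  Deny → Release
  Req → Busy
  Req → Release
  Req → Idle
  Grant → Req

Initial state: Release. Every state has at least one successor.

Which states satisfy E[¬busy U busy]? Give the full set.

{Busy, Idle, Deny, Req, Grant}

States satisfying ¬busy: {Release, Busy, Deny, Req}.
States satisfying busy: {Idle, Grant}.
States satisfying E[¬busy U busy]: {Busy, Idle, Deny, Req, Grant}.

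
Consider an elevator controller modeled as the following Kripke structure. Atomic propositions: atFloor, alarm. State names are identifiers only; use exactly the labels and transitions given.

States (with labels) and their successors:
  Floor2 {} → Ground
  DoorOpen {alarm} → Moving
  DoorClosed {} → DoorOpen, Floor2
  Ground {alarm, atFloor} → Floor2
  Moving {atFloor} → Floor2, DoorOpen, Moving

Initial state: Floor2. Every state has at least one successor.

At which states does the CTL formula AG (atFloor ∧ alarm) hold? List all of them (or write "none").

States satisfying atFloor ∧ alarm: {Ground}.
States satisfying AG (atFloor ∧ alarm): ∅.

none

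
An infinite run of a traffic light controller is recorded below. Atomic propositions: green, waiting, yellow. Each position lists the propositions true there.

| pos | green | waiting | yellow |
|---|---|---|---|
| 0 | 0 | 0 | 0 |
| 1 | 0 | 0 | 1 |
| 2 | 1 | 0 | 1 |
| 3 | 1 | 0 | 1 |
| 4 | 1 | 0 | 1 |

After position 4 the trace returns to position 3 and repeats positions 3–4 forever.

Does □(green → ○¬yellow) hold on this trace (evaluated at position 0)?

green → ○¬yellow must hold at every position from 0 onward. It fails at position 2, so □(green → ○¬yellow) is false.
Positions where green holds: 2, 3, 4.
Check ○¬yellow at each: 2→fails, 3→fails, 4→fails.

No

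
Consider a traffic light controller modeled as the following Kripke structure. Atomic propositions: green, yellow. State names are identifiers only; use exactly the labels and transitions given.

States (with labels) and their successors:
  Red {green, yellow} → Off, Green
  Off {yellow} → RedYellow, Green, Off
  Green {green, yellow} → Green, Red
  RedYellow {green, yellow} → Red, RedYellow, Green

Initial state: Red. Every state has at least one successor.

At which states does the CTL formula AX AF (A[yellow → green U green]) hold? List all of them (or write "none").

States satisfying AF (A[yellow → green U green]): {Red, Green, RedYellow}.
States satisfying AX AF (A[yellow → green U green]): {Green, RedYellow}.

{Green, RedYellow}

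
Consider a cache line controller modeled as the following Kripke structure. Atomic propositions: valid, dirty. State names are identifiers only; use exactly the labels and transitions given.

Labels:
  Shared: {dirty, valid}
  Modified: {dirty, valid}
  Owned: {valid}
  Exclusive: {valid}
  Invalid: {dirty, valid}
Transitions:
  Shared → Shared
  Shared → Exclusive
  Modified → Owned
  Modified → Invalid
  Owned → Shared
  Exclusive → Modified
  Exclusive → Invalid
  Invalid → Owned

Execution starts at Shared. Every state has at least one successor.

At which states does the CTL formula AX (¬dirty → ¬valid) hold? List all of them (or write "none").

{Owned, Exclusive}

States satisfying ¬dirty → ¬valid: {Shared, Modified, Invalid}.
States satisfying AX (¬dirty → ¬valid): {Owned, Exclusive}.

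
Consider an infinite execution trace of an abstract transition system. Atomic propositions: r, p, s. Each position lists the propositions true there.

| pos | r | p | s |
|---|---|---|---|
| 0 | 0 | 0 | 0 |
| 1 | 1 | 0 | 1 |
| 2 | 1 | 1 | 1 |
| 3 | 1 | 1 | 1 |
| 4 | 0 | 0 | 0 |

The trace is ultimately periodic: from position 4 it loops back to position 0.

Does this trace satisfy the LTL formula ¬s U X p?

Satisfied

Walking from position 0: X p first holds at position 1, and ¬s holds at every earlier position along the way, so ¬s U X p holds.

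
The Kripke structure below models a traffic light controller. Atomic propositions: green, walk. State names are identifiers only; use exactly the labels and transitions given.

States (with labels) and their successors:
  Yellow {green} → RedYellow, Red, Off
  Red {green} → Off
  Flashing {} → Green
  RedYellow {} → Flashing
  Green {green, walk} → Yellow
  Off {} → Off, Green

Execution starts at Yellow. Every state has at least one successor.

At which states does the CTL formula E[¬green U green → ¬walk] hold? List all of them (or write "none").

{Yellow, Red, Flashing, RedYellow, Off}

States satisfying ¬green: {Flashing, RedYellow, Off}.
States satisfying green → ¬walk: {Yellow, Red, Flashing, RedYellow, Off}.
States satisfying E[¬green U green → ¬walk]: {Yellow, Red, Flashing, RedYellow, Off}.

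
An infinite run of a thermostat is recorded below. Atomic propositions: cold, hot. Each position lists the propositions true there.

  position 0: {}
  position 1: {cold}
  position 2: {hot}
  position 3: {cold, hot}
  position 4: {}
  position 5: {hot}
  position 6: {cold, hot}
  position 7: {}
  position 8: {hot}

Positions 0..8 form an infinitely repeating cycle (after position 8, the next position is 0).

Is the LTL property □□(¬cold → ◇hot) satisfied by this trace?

□(¬cold → ◇hot) holds at every position 0..8, and those are all positions ever visited, so □□(¬cold → ◇hot) holds.

Satisfied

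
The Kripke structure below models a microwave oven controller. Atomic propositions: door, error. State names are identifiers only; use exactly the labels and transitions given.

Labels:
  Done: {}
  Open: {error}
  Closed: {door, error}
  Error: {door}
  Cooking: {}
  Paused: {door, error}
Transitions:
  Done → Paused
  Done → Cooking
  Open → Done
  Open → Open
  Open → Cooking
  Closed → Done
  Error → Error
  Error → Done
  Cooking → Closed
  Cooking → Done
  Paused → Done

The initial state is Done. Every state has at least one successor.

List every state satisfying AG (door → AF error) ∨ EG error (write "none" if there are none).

{Done, Open, Closed, Cooking, Paused}

States satisfying door → AF error: {Done, Open, Closed, Cooking, Paused}.
States satisfying AG (door → AF error): {Done, Open, Closed, Cooking, Paused}.
States satisfying error: {Open, Closed, Paused}.
States satisfying EG error: {Open}.
States satisfying AG (door → AF error) ∨ EG error: {Done, Open, Closed, Cooking, Paused}.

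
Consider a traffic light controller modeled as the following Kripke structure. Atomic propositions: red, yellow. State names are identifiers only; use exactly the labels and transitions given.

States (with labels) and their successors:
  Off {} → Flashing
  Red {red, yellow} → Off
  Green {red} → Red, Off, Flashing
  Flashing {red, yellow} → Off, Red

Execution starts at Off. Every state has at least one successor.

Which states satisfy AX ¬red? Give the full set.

States satisfying ¬red: {Off}.
States satisfying AX ¬red: {Red}.

{Red}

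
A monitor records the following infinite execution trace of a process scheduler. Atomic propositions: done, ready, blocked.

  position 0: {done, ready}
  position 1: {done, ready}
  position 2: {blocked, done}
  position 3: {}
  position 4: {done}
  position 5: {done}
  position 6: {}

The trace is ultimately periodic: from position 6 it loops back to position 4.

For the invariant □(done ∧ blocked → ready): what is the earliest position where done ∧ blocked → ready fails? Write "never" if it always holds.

2

Check done ∧ blocked → ready at each position in order: 0 ✓, 1 ✓.
At position 2 the labels are {blocked, done}, so done ∧ blocked → ready is false there. This is the first violation.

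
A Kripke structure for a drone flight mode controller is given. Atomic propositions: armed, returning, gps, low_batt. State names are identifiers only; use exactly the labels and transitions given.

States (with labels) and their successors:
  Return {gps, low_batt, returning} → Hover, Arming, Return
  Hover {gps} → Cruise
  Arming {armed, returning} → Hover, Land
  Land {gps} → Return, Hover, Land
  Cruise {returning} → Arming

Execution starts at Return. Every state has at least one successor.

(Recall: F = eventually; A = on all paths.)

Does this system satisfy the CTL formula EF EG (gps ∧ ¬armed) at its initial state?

States satisfying EG (gps ∧ ¬armed): {Return, Land}.
States satisfying EF EG (gps ∧ ¬armed): {Return, Hover, Arming, Land, Cruise}.
Some path from Return reaches a state where EG (gps ∧ ¬armed) holds.
Return ∈ Sat(EF EG (gps ∧ ¬armed)).

Yes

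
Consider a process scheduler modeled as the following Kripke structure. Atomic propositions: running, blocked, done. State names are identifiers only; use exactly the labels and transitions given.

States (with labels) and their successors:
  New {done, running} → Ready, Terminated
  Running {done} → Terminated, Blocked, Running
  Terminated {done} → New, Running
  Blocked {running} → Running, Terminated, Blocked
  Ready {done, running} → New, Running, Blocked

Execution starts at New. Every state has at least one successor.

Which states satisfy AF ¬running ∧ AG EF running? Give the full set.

States satisfying ¬running: {Running, Terminated}.
States satisfying AF ¬running: {Running, Terminated}.
States satisfying EF running: {New, Running, Terminated, Blocked, Ready}.
States satisfying AG EF running: {New, Running, Terminated, Blocked, Ready}.
States satisfying AF ¬running ∧ AG EF running: {Running, Terminated}.

{Running, Terminated}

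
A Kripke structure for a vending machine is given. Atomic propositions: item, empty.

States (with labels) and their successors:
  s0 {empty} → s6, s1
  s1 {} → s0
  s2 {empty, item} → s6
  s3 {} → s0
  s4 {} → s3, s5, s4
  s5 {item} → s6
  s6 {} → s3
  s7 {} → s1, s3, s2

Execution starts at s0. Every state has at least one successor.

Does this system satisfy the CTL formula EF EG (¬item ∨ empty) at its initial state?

Holds

States satisfying EG (¬item ∨ empty): {s0, s1, s2, s3, s4, s6, s7}.
States satisfying EF EG (¬item ∨ empty): {s0, s1, s2, s3, s4, s5, s6, s7}.
Some path from s0 reaches a state where EG (¬item ∨ empty) holds.
s0 ∈ Sat(EF EG (¬item ∨ empty)).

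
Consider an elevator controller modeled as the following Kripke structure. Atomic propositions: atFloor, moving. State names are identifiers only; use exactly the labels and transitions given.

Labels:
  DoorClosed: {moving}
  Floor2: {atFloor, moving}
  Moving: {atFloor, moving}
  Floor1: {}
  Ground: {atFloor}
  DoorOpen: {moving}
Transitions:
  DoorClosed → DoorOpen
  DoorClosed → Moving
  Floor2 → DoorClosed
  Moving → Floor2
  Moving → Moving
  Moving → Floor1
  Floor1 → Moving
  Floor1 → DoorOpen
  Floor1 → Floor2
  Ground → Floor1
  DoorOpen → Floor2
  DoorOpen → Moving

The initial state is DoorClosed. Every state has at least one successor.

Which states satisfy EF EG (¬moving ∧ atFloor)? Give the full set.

States satisfying EG (¬moving ∧ atFloor): ∅.
States satisfying EF EG (¬moving ∧ atFloor): ∅.

none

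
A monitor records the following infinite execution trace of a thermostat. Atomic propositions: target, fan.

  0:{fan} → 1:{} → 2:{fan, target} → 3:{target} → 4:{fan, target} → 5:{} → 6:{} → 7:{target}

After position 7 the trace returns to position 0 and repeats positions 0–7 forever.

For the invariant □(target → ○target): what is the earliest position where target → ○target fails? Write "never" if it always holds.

Check target → ○target at each position in order: 0 ✓, 1 ✓, 2 ✓, 3 ✓.
At position 4 the labels are {fan, target} and the next position 5 has {}, so target → ○target is false there. This is the first violation.

4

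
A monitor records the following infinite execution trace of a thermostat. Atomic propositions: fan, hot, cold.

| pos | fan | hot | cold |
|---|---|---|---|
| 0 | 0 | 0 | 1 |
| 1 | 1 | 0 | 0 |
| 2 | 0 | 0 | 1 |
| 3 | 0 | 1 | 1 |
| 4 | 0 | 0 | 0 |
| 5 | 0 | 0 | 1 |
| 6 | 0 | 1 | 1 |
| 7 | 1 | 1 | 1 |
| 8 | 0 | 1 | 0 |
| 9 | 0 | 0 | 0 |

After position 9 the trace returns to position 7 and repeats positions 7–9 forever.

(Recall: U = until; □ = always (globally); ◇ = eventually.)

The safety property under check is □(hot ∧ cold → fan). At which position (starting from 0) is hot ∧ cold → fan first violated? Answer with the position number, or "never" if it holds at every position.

3

Check hot ∧ cold → fan at each position in order: 0 ✓, 1 ✓, 2 ✓.
At position 3 the labels are {cold, hot}, so hot ∧ cold → fan is false there. This is the first violation.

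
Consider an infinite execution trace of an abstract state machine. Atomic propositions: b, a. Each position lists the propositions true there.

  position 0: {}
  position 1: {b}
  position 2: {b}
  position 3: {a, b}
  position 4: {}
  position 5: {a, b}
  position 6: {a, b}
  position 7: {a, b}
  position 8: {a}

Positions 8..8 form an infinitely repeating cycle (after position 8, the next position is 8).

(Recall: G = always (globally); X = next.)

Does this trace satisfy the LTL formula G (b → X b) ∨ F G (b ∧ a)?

No

b → X b must hold at every position from 0 onward. It fails at position 3, so G (b → X b) is false.
Positions where b holds: 1, 2, 3, 5, 6, 7.
Check X b at each: 1→ok, 2→ok, 3→fails, 5→ok, 6→ok, 7→fails.
G (b ∧ a) is false at every position 0..8, so it never becomes true and F G (b ∧ a) fails.
At position 0: G (b → X b) is false; F G (b ∧ a) is false; so G (b → X b) ∨ F G (b ∧ a) is false.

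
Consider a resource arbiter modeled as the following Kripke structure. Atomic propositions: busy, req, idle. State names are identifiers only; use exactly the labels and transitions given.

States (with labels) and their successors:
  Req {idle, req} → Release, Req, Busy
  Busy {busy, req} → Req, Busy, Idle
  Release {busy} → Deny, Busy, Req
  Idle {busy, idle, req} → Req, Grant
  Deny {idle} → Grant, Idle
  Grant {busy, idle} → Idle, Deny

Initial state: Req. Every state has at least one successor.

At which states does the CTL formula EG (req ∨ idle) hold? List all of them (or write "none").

{Req, Busy, Idle, Deny, Grant}

States satisfying req ∨ idle: {Req, Busy, Idle, Deny, Grant}.
States satisfying EG (req ∨ idle): {Req, Busy, Idle, Deny, Grant}.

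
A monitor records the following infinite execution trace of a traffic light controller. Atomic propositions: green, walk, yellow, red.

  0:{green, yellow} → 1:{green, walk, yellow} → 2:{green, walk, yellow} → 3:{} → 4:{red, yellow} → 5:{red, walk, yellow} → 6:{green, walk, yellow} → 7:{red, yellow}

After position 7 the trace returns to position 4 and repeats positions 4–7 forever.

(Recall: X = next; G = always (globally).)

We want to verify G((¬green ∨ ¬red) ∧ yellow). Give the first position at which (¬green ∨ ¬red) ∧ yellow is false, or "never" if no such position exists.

3

Check (¬green ∨ ¬red) ∧ yellow at each position in order: 0 ✓, 1 ✓, 2 ✓.
At position 3 the labels are {}, so (¬green ∨ ¬red) ∧ yellow is false there. This is the first violation.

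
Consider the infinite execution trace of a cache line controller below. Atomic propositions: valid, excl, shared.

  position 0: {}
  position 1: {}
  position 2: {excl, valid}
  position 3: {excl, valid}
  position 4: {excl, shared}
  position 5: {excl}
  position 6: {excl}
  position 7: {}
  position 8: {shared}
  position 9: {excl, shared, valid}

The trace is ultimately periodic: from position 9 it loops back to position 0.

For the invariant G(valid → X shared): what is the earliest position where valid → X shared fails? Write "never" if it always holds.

Check valid → X shared at each position in order: 0 ✓, 1 ✓.
At position 2 the labels are {excl, valid} and the next position 3 has {excl, valid}, so valid → X shared is false there. This is the first violation.

2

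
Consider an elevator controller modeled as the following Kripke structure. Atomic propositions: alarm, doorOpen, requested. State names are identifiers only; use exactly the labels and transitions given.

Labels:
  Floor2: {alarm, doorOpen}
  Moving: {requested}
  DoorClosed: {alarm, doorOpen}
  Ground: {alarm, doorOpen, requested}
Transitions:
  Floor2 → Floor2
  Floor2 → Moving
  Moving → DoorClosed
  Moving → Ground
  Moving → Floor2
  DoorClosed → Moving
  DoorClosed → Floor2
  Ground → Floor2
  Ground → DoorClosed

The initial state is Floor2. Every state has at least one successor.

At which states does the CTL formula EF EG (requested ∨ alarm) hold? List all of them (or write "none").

States satisfying EG (requested ∨ alarm): {Floor2, Moving, DoorClosed, Ground}.
States satisfying EF EG (requested ∨ alarm): {Floor2, Moving, DoorClosed, Ground}.

{Floor2, Moving, DoorClosed, Ground}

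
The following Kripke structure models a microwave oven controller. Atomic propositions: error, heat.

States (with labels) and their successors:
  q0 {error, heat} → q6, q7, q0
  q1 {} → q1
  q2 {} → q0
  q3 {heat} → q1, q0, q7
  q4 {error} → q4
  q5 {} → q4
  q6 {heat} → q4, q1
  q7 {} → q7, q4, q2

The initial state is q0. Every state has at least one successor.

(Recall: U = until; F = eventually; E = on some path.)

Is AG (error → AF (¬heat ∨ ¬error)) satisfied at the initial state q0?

States satisfying error → AF (¬heat ∨ ¬error): {q1, q2, q3, q4, q5, q6, q7}.
States satisfying AG (error → AF (¬heat ∨ ¬error)): {q1, q4, q5, q6}.
q0 is reachable from q0 and violates error → AF (¬heat ∨ ¬error), so AG fails at q0.
q0 ∉ Sat(AG (error → AF (¬heat ∨ ¬error))).

Does not hold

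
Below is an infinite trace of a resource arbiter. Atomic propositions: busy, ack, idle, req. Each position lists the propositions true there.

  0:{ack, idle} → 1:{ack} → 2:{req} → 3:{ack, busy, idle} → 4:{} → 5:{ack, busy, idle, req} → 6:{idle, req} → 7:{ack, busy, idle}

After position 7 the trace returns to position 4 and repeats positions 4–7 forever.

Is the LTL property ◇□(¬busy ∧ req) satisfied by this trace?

□(¬busy ∧ req) is false at every position 0..7, so it never becomes true and ◇□(¬busy ∧ req) fails.

Does not hold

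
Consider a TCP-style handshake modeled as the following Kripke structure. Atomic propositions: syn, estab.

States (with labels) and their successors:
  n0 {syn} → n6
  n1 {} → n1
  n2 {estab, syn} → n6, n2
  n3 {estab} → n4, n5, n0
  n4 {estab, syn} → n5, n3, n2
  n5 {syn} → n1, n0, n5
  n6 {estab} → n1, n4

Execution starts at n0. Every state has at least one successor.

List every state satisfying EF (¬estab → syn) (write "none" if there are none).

{n0, n2, n3, n4, n5, n6}

States satisfying ¬estab → syn: {n0, n2, n3, n4, n5, n6}.
States satisfying EF (¬estab → syn): {n0, n2, n3, n4, n5, n6}.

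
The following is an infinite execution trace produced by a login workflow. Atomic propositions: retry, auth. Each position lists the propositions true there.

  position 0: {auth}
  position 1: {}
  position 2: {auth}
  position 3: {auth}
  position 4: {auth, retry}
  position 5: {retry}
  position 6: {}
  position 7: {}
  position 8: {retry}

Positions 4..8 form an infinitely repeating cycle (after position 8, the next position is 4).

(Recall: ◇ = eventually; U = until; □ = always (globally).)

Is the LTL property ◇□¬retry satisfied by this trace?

Violated

□¬retry is false at every position 0..8, so it never becomes true and ◇□¬retry fails.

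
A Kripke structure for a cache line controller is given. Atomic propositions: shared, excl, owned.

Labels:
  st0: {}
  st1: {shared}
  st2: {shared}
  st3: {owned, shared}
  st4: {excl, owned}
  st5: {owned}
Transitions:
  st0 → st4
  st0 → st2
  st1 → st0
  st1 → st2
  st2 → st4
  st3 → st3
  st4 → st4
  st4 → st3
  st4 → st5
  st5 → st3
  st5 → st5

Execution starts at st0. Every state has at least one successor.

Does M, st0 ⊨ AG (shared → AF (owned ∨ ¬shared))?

Satisfied

States satisfying shared → AF (owned ∨ ¬shared): {st0, st1, st2, st3, st4, st5}.
States satisfying AG (shared → AF (owned ∨ ¬shared)): {st0, st1, st2, st3, st4, st5}.
Every state reachable from st0 satisfies shared → AF (owned ∨ ¬shared).
st0 ∈ Sat(AG (shared → AF (owned ∨ ¬shared))).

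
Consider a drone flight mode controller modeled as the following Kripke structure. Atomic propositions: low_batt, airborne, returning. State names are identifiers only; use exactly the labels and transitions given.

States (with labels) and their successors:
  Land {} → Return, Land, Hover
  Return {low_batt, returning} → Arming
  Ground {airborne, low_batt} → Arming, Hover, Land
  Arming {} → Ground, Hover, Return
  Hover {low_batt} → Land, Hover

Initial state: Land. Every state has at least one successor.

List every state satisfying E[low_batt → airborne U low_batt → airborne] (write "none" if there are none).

{Land, Ground, Arming}

States satisfying low_batt → airborne: {Land, Ground, Arming}.
States satisfying E[low_batt → airborne U low_batt → airborne]: {Land, Ground, Arming}.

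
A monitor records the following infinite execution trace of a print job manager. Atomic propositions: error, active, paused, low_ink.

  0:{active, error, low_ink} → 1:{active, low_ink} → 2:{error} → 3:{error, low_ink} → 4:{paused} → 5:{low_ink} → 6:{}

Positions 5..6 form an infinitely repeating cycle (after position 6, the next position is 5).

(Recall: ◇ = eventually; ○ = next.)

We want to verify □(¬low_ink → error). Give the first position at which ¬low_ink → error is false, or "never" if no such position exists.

Check ¬low_ink → error at each position in order: 0 ✓, 1 ✓, 2 ✓, 3 ✓.
At position 4 the labels are {paused}, so ¬low_ink → error is false there. This is the first violation.

4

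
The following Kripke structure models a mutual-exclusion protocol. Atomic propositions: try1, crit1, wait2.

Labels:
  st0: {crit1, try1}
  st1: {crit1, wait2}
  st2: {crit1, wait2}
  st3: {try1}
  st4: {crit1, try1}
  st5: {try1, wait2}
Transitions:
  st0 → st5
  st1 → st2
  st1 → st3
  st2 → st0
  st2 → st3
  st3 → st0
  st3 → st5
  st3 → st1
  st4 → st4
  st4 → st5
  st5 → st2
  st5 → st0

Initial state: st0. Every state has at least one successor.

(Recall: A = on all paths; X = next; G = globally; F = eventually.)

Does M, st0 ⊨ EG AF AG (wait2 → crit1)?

Violated

States satisfying AF AG (wait2 → crit1): ∅.
States satisfying EG AF AG (wait2 → crit1): ∅.
No suitable path/successor from st0 witnesses the formula.
st0 ∉ Sat(EG AF AG (wait2 → crit1)).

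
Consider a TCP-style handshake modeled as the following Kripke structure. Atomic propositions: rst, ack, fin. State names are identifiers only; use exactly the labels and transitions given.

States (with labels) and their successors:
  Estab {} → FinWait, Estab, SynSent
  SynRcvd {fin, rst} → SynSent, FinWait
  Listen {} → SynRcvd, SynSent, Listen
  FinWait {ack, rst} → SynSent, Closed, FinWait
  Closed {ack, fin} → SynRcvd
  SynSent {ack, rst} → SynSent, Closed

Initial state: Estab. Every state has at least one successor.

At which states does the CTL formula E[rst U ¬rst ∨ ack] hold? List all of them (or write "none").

{Estab, SynRcvd, Listen, FinWait, Closed, SynSent}

States satisfying rst: {SynRcvd, FinWait, SynSent}.
States satisfying ¬rst ∨ ack: {Estab, Listen, FinWait, Closed, SynSent}.
States satisfying E[rst U ¬rst ∨ ack]: {Estab, SynRcvd, Listen, FinWait, Closed, SynSent}.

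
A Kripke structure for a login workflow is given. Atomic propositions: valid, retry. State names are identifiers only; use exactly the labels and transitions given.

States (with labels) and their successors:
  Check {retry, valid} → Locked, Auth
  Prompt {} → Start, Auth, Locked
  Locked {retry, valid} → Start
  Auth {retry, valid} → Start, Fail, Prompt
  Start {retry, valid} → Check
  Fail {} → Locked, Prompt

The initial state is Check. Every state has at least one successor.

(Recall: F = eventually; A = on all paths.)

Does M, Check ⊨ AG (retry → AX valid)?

Violated

States satisfying retry → AX valid: {Check, Prompt, Locked, Start, Fail}.
States satisfying AG (retry → AX valid): ∅.
Auth is reachable from Check and violates retry → AX valid, so AG fails at Check.
Check ∉ Sat(AG (retry → AX valid)).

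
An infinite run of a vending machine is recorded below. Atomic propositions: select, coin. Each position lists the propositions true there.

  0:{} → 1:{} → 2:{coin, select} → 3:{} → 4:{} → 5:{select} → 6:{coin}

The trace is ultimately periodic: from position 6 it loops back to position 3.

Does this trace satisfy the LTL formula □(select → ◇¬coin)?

select → ◇¬coin holds at every position 0..6, and those are all positions ever visited, so □(select → ◇¬coin) holds.
Positions where select holds: 2, 5.
Check ◇¬coin at each: 2→ok, 5→ok.

Yes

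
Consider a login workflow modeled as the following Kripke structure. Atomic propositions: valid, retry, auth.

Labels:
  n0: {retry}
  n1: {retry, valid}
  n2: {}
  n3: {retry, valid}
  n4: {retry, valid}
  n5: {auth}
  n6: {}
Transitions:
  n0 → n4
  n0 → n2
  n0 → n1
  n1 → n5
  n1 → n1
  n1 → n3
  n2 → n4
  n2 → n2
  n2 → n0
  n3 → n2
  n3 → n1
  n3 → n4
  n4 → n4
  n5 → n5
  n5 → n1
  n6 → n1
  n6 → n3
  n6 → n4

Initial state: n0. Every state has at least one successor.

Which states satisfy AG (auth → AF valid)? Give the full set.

{n4}

States satisfying auth → AF valid: {n0, n1, n2, n3, n4, n6}.
States satisfying AG (auth → AF valid): {n4}.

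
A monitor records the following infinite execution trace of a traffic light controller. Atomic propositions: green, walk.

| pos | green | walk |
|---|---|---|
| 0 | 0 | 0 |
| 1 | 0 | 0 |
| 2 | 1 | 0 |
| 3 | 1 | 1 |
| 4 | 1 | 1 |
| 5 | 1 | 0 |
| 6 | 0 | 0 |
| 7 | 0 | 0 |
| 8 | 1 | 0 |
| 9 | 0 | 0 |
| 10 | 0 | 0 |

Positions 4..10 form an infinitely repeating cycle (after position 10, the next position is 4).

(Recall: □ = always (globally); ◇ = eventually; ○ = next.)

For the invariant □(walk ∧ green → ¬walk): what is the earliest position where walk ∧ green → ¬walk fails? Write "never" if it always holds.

3

Check walk ∧ green → ¬walk at each position in order: 0 ✓, 1 ✓, 2 ✓.
At position 3 the labels are {green, walk}, so walk ∧ green → ¬walk is false there. This is the first violation.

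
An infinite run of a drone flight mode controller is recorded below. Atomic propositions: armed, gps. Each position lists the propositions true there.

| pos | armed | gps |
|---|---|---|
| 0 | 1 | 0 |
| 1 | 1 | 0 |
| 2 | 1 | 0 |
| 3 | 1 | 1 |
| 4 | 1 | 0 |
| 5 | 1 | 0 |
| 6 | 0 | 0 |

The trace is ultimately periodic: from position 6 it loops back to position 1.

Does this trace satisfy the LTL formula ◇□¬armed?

□¬armed is false at every position 0..6, so it never becomes true and ◇□¬armed fails.

Violated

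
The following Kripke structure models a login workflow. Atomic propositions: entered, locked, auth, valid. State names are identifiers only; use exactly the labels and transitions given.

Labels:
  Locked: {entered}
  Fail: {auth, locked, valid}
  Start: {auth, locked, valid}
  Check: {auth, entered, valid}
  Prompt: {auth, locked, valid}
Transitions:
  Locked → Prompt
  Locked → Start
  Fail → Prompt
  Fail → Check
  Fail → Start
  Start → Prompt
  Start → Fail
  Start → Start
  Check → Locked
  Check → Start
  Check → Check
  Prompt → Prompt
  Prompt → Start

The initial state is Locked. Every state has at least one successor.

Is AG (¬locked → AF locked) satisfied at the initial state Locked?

States satisfying ¬locked → AF locked: {Locked, Fail, Start, Prompt}.
States satisfying AG (¬locked → AF locked): ∅.
Check is reachable from Locked and violates ¬locked → AF locked, so AG fails at Locked.
Locked ∉ Sat(AG (¬locked → AF locked)).

Does not hold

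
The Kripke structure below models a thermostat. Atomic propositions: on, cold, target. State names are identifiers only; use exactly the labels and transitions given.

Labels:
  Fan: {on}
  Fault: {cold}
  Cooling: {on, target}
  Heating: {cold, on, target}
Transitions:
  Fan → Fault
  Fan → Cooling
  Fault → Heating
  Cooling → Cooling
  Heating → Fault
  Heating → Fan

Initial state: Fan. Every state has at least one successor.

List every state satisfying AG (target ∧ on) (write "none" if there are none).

{Cooling}

States satisfying target ∧ on: {Cooling, Heating}.
States satisfying AG (target ∧ on): {Cooling}.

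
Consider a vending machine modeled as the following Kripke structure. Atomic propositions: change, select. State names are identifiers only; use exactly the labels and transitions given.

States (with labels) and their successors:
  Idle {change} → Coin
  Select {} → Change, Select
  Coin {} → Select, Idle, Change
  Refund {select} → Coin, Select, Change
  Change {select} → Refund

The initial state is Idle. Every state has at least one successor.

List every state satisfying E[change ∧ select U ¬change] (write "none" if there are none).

{Select, Coin, Refund, Change}

States satisfying change ∧ select: ∅.
States satisfying ¬change: {Select, Coin, Refund, Change}.
States satisfying E[change ∧ select U ¬change]: {Select, Coin, Refund, Change}.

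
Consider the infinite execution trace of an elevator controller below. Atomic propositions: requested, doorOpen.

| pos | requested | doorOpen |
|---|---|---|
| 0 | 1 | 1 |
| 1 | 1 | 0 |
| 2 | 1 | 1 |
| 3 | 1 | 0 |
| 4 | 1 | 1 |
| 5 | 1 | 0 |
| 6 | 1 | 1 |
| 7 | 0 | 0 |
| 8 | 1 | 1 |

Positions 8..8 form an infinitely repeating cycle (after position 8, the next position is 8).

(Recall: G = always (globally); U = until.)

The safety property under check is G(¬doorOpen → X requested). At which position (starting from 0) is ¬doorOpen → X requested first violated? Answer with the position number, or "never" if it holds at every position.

never

¬doorOpen → X requested holds at every position 0..8, and those are all the positions the trace ever visits, so the invariant G(¬doorOpen → X requested) is never violated.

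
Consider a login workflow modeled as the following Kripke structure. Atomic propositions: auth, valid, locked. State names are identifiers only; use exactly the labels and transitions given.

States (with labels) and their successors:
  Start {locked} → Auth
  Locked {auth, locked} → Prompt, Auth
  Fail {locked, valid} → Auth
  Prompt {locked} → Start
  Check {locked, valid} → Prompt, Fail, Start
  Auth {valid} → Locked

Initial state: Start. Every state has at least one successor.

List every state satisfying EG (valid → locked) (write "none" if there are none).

States satisfying valid → locked: {Start, Locked, Fail, Prompt, Check}.
States satisfying EG (valid → locked): ∅.

none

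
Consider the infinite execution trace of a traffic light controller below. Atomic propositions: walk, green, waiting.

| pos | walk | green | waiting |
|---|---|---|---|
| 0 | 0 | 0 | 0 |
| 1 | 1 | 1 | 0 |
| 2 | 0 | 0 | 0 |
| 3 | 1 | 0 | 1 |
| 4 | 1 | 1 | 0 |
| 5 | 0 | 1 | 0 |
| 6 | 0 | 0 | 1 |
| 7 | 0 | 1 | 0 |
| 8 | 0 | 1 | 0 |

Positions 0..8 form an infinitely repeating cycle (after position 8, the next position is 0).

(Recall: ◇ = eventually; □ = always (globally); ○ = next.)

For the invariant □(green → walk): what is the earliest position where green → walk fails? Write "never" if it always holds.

5

Check green → walk at each position in order: 0 ✓, 1 ✓, 2 ✓, 3 ✓, 4 ✓.
At position 5 the labels are {green}, so green → walk is false there. This is the first violation.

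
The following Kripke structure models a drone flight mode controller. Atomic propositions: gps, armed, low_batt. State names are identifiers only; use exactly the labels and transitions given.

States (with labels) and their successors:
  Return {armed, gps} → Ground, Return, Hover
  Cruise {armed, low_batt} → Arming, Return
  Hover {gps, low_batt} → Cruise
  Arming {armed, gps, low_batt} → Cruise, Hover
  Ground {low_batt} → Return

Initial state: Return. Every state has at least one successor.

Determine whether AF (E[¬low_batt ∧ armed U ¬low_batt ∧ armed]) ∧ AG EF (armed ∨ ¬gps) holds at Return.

Yes

States satisfying E[¬low_batt ∧ armed U ¬low_batt ∧ armed]: {Return}.
States satisfying AF (E[¬low_batt ∧ armed U ¬low_batt ∧ armed]): {Return, Ground}.
States satisfying EF (armed ∨ ¬gps): {Return, Cruise, Hover, Arming, Ground}.
States satisfying AG EF (armed ∨ ¬gps): {Return, Cruise, Hover, Arming, Ground}.
States satisfying AF (E[¬low_batt ∧ armed U ¬low_batt ∧ armed]) ∧ AG EF (armed ∨ ¬gps): {Return, Ground}.
Return ∈ Sat(AF (E[¬low_batt ∧ armed U ¬low_batt ∧ armed]) ∧ AG EF (armed ∨ ¬gps)).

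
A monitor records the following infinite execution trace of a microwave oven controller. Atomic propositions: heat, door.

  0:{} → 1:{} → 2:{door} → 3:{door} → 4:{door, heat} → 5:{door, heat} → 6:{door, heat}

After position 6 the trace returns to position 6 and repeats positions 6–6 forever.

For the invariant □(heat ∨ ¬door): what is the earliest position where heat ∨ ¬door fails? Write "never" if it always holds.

Check heat ∨ ¬door at each position in order: 0 ✓, 1 ✓.
At position 2 the labels are {door}, so heat ∨ ¬door is false there. This is the first violation.

2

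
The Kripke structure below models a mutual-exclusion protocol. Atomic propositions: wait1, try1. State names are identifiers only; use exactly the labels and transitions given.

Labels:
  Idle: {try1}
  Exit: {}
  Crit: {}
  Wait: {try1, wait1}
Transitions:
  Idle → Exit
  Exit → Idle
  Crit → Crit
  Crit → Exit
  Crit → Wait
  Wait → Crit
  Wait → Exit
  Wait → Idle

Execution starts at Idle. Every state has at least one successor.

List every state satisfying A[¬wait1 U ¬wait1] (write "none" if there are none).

States satisfying ¬wait1: {Idle, Exit, Crit}.
States satisfying A[¬wait1 U ¬wait1]: {Idle, Exit, Crit}.

{Idle, Exit, Crit}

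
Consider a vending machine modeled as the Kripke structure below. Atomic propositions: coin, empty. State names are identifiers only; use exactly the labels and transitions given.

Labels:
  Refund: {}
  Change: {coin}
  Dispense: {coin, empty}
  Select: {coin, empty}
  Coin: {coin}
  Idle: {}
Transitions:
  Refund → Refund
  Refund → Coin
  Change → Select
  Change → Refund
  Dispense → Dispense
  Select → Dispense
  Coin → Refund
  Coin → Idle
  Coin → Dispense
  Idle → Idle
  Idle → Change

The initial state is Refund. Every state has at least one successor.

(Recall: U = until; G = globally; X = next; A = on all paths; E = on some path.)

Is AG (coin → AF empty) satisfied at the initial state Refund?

States satisfying coin → AF empty: {Refund, Dispense, Select, Idle}.
States satisfying AG (coin → AF empty): {Dispense, Select}.
Change is reachable from Refund and violates coin → AF empty, so AG fails at Refund.
Refund ∉ Sat(AG (coin → AF empty)).

Does not hold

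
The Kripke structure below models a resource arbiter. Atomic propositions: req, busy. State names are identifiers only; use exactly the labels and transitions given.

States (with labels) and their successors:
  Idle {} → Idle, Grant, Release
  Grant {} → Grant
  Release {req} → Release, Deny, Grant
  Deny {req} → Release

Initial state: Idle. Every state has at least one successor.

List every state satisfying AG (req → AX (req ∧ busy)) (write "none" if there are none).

States satisfying req → AX (req ∧ busy): {Idle, Grant}.
States satisfying AG (req → AX (req ∧ busy)): {Grant}.

{Grant}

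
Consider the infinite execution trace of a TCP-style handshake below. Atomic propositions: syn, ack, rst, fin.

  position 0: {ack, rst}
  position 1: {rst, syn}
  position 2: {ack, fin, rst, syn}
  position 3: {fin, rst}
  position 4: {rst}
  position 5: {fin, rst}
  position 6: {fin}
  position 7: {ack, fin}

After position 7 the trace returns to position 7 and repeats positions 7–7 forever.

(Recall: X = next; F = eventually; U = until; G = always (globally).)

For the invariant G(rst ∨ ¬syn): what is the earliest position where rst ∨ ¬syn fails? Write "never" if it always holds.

never

rst ∨ ¬syn holds at every position 0..7, and those are all the positions the trace ever visits, so the invariant G(rst ∨ ¬syn) is never violated.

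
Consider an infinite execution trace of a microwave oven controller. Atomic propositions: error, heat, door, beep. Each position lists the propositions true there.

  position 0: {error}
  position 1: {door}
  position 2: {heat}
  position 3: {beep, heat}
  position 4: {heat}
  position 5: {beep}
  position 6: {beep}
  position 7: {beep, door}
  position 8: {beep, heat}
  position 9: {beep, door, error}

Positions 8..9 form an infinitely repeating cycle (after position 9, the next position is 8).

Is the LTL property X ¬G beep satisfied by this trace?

The position after 0 is 1; ¬G beep is true there.

Satisfied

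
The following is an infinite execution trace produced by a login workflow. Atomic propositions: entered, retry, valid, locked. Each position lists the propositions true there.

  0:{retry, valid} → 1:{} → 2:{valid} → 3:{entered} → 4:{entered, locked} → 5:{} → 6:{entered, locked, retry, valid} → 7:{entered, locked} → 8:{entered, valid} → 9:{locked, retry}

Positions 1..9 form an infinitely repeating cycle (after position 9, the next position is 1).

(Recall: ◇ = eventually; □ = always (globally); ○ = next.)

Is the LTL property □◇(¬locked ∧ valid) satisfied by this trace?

◇(¬locked ∧ valid) holds at every position 0..9, and those are all positions ever visited, so □◇(¬locked ∧ valid) holds.

Holds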